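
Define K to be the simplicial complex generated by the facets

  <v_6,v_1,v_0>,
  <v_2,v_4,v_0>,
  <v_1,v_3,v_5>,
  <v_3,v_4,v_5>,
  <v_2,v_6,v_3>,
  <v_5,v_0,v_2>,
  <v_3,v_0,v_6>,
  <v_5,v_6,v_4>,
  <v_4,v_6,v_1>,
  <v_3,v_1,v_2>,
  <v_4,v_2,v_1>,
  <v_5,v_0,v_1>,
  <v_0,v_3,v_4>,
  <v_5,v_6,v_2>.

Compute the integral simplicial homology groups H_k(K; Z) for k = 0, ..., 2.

Take the total order v_0 < v_1 < v_2 < v_3 < v_4 < v_5 < v_6 on the vertex set. Then K (dimension 2) consists of the simplices:

  0-simplices (7): [v_0], [v_1], [v_2], [v_3], [v_4], [v_5], [v_6]
  1-simplices (21): (21 of them)
  2-simplices (14): (14 of them)

so the chain groups are C_0 ≅ Z^7, C_1 ≅ Z^21, C_2 ≅ Z^14.

∂_1: C_1 → C_0 maps an edge to its endpoints' difference, ∂[p,q] = q − p. For instance
  ∂[v_1,v_5] = [v_5] − [v_1].
As a 7×21 matrix over Z this has rank 6, with invariant factors (1,1,1,1,1,1).

Boundary ∂_2: C_2 → C_1 acts by ∂[p,q,r] = [q,r] − [p,r] + [p,q]. For instance
  ∂[v_2,v_5,v_6] = [v_5,v_6] − [v_2,v_6] + [v_2,v_5],
  ∂[v_0,v_2,v_4] = [v_2,v_4] − [v_0,v_4] + [v_0,v_2].
The resulting 21×14 matrix has rank 13, and its Smith normal form has invariant factors (1,1,1,1,1,1,1,1,1,1,1,1,1).

From H_k ≅ ker(∂_k) / im(∂_{k+1}) we obtain:

  H_0: rank C_0 − rank ∂_1 = 7 − 6 = 1, and the invariant factors of ∂_1 are all 1, so H_0 = Z.
  H_1: rank ker ∂_1 − rank ∂_2 = (21 − 6) − 13 = 2, and the invariant factors of ∂_2 are all 1, so H_1 = Z^2.
  H_2: rank ker ∂_2 − rank ∂_3 = (14 − 13) − 0 = 1, and there is no ∂_3, so H_2 = Z.

H_0 = Z,  H_1 = Z^2,  H_2 = Z.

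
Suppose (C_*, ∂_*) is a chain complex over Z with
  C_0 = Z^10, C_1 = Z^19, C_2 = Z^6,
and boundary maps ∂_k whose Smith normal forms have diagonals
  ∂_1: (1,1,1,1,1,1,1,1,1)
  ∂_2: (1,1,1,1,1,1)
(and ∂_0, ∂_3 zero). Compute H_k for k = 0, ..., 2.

H_0 ≅ Z,  H_1 ≅ Z^4,  H_2 = 0.

H_0: b_0 = 10 − 0 − 9 = 1; torsion from ∂_1 factors > 1: none. So H_0 ≅ Z.
H_1: b_1 = 19 − 9 − 6 = 4; torsion from ∂_2 factors > 1: none. So H_1 ≅ Z^4.
H_2: b_2 = 6 − 6 − 0 = 0; torsion from ∂_3 factors > 1: none. So H_2 ≅ 0.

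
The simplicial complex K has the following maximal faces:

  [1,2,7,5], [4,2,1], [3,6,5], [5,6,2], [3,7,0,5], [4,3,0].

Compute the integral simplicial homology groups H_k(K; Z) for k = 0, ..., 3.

H_0 ≅ Z,  H_1 ≅ Z,  H_2 = 0,  H_3 = 0.

Fix the vertex order 0 < 1 < 2 < 3 < 4 < 5 < 6 < 7 and write every simplex with vertices in increasing order. Then dim K = 3 and the simplices of K are:

  0-simplices (8): [0], [1], [2], [3], [4], [5], [6], [7]
  1-simplices (18): [0,3], [0,4], [0,5], [0,7], [1,2], [1,4], [1,5], [1,7], [2,4], [2,5], [2,6], [2,7], [3,4], [3,5], [3,6], [3,7], [5,6], [5,7]
  2-simplices (12): [0,3,4], [0,3,5], [0,3,7], [0,5,7], [1,2,4], [1,2,5], [1,2,7], [1,5,7], [2,5,6], [2,5,7], [3,5,6], [3,5,7]
  3-simplices (2): [0,3,5,7], [1,2,5,7]

giving chain groups C_0 ≅ Z^8, C_1 ≅ Z^18, C_2 ≅ Z^12, C_3 ≅ Z^2.

Boundary ∂_1: C_1 → C_0 maps an edge to its endpoints' difference, ∂[p,q] = q − p. For instance
  ∂[5,7] = [7] − [5].
This gives a 8×18 integer matrix of rank 7; reducing to Smith normal form yields diagonal entries (1,1,1,1,1,1,1).

Boundary ∂_2: C_2 → C_1 maps a triangle to the signed sum of its edges. For instance
  ∂[2,5,7] = [5,7] − [2,7] + [2,5],
  ∂[3,5,6] = [5,6] − [3,6] + [3,5].
This gives a 18×12 integer matrix of rank 10; reducing to Smith normal form yields diagonal entries (1,1,1,1,1,1,1,1,1,1).

Boundary ∂_3: C_3 → C_2 sends each 3-simplex σ to the alternating sum Σ_i (−1)^i (σ with its i-th vertex removed). For instance
  ∂[1,2,5,7] = [2,5,7] − [1,5,7] + [1,2,7] − [1,2,5],
  ∂[0,3,5,7] = [3,5,7] − [0,5,7] + [0,3,7] − [0,3,5].
The 12×2 boundary matrix has rank 2 and Smith normal form diag(1,1).

Computing H_k = (kernel of ∂_k) / (image of ∂_{k+1}):

  H_0: rank C_0 − rank ∂_1 = 8 − 7 = 1, and the invariant factors of ∂_1 are all 1, so H_0 ≅ Z.
  H_1: rank ker ∂_1 − rank ∂_2 = (18 − 7) − 10 = 1, and the invariant factors of ∂_2 are all 1, so H_1 ≅ Z.
  H_2: rank ker ∂_2 − rank ∂_3 = (12 − 10) − 2 = 0, and the invariant factors of ∂_3 are all 1, so H_2 ≅ 0.
  H_3: rank ker ∂_3 − rank ∂_4 = (2 − 2) − 0 = 0, and there is no ∂_4, so H_3 ≅ 0.

As a check, the Euler characteristic is 8 − 18 + 12 − 2 = 0, which agrees with 1 − 1 + 0 − 0 = 0.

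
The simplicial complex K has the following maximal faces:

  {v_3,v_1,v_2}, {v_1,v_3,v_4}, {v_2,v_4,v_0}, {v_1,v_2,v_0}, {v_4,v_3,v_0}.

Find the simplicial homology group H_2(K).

H_2 ≅ 0.

Fix the vertex order v_0 < v_1 < v_2 < v_3 < v_4 and write every simplex with vertices in increasing order. Then dim K = 2 and the simplices of K are:

  0-simplices (5): [v_0], [v_1], [v_2], [v_3], [v_4]
  1-simplices (10): [v_0,v_1], [v_0,v_2], [v_0,v_3], [v_0,v_4], [v_1,v_2], [v_1,v_3], [v_1,v_4], [v_2,v_3], [v_2,v_4], [v_3,v_4]
  2-simplices (5): [v_0,v_1,v_2], [v_0,v_2,v_4], [v_0,v_3,v_4], [v_1,v_2,v_3], [v_1,v_3,v_4]

Hence C_0 ≅ Z^5, C_1 ≅ Z^10, C_2 ≅ Z^5.

∂_1: C_1 → C_0 sends each edge [p,q] (with p < q) to q − p.
The 5×10 boundary matrix has rank 4 and Smith normal form diag(1,1,1,1).

Boundary ∂_2: C_2 → C_1 acts by ∂[p,q,r] = [q,r] − [p,r] + [p,q]. For instance
  ∂[v_0,v_3,v_4] = [v_3,v_4] − [v_0,v_4] + [v_0,v_3],
  ∂[v_0,v_1,v_2] = [v_1,v_2] − [v_0,v_2] + [v_0,v_1].
As a 10×5 matrix over Z this has rank 5, with invariant factors (1,1,1,1,1).

Computing H_k = (kernel of ∂_k) / (image of ∂_{k+1}):

  H_2: rank ker ∂_2 − rank ∂_3 = (5 − 5) − 0 = 0, and there is no ∂_3, so H_2 = 0.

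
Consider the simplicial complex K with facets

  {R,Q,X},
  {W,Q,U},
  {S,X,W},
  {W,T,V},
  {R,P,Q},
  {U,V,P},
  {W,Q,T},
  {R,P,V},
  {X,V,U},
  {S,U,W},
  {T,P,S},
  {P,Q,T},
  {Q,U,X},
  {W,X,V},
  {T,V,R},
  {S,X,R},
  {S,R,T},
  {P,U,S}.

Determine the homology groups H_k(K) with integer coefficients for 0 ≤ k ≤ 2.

H_0 = Z,  H_1 = Z ⊕ Z/2,  H_2 = 0.

Take the total order P < Q < R < S < T < U < V < W < X on the vertex set. Then K (dimension 2) consists of the simplices:

  0-simplices (9): P, Q, R, S, T, U, V, W, X
  1-simplices (27): PQ, PR, PS, PT, PU, PV, QR, QT, QU, QW, QX, RS, RT, RV, RX, ST, SU, SW, SX, TV, TW, UV, UW, UX, VW, VX, WX
  2-simplices (18): PQR, PQT, PRV, PST, PSU, PUV, QRX, QTW, QUW, QUX, RST, RSX, RTV, SUW, SWX, TVW, UVX, VWX

so the chain groups are C_0 ≅ Z^9, C_1 ≅ Z^27, C_2 ≅ Z^18.

∂_1: C_1 → C_0 maps an edge to its endpoints' difference, ∂[p,q] = q − p. For instance
  ∂PQ = Q − P.
This gives a 9×27 integer matrix of rank 8; reducing to Smith normal form yields diagonal entries (1,1,1,1,1,1,1,1).

∂_2: C_2 → C_1 sends each 2-simplex [p,q,r] to [q,r] − [p,r] + [p,q]. For instance
  ∂VWX = WX − VX + VW,
  ∂QUX = UX − QX + QU.
This gives a 27×18 integer matrix of rank 18; reducing to Smith normal form yields diagonal entries (1,1,1,1,1,1,1,1,1,1,1,1,1,1,1,1,1,2).

Now H_k = ker ∂_k / im ∂_{k+1}, so:

  H_0: rank C_0 − rank ∂_1 = 9 − 8 = 1, and the invariant factors of ∂_1 are all 1, so H_0 = Z.
  H_1: rank ker ∂_1 − rank ∂_2 = (27 − 8) − 18 = 1, and ∂_2 has invariant factor 2 > 1, so H_1 = Z ⊕ Z/2.
  H_2: rank ker ∂_2 − rank ∂_3 = (18 − 18) − 0 = 0, and there is no ∂_3, so H_2 = 0.

As a check, the Euler characteristic is 9 − 27 + 18 = 0, which agrees with 1 − 1 + 0 = 0.
(K is a triangulation of the Klein bottle.)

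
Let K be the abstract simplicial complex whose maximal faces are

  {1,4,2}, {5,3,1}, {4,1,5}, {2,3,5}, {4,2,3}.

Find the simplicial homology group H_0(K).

H_0 ≅ Z.

Fix the vertex order 1 < 2 < 3 < 4 < 5 and write every simplex with vertices in increasing order. Then dim K = 2 and the simplices of K are:

  0-simplices (5): [1], [2], [3], [4], [5]
  1-simplices (10): [1,2], [1,3], [1,4], [1,5], [2,3], [2,4], [2,5], [3,4], [3,5], [4,5]
  2-simplices (5): [1,2,4], [1,3,5], [1,4,5], [2,3,4], [2,3,5]

so the chain groups are C_0 ≅ Z^5, C_1 ≅ Z^10, C_2 ≅ Z^5.

The boundary map ∂_1: C_1 → C_0 is given by ∂[p,q] = [q] − [p].
The 5×10 boundary matrix has rank 4 and Smith normal form diag(1,1,1,1).

∂_2: C_2 → C_1 sends each 2-simplex [p,q,r] to [q,r] − [p,r] + [p,q]. For instance
  ∂[1,2,4] = [2,4] − [1,4] + [1,2],
  ∂[2,3,4] = [3,4] − [2,4] + [2,3].
The resulting 10×5 matrix has rank 5, and its Smith normal form has invariant factors (1,1,1,1,1).

Now H_k = ker ∂_k / im ∂_{k+1}, so:

  H_0: rank C_0 − rank ∂_1 = 5 − 4 = 1, and the invariant factors of ∂_1 are all 1, so H_0 ≅ Z.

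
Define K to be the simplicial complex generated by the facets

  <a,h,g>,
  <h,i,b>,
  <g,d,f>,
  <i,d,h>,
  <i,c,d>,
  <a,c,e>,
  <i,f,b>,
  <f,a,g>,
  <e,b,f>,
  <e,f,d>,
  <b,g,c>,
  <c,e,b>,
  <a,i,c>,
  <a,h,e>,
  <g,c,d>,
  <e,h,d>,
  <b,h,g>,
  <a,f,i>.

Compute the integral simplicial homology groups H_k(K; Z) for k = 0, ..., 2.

H_0 ≅ Z,  H_1 ≅ Z^2,  H_2 ≅ Z.

Order the vertices as a < b < c < d < e < f < g < h < i. Listing each simplex with vertices in this order, K has dimension 2 with simplices:

  0-simplices (9): a, b, c, d, e, f, g, h, i
  1-simplices (27): ac, ae, af, ag, ah, ai, bc, be, bf, bg, bh, bi, cd, ce, cg, ci, de, df, dg, dh, di, ef, eh, fg, fi, gh, hi
  2-simplices (18): ace, aci, aeh, afg, afi, agh, bce, bcg, bef, bfi, bgh, bhi, cdg, cdi, def, deh, dfg, dhi

giving chain groups C_0 ≅ Z^9, C_1 ≅ Z^27, C_2 ≅ Z^18.

The boundary map ∂_1: C_1 → C_0 maps an edge to its endpoints' difference, ∂[p,q] = q − p.
The 9×27 boundary matrix has rank 8 and Smith normal form diag(1,1,1,1,1,1,1,1).

∂_2: C_2 → C_1 sends each 2-simplex [p,q,r] to [q,r] − [p,r] + [p,q]. For instance
  ∂afi = fi − ai + af,
  ∂agh = gh − ah + ag.
This gives a 27×18 integer matrix of rank 17; reducing to Smith normal form yields diagonal entries (1,1,1,1,1,1,1,1,1,1,1,1,1,1,1,1,1).

Computing H_k = (kernel of ∂_k) / (image of ∂_{k+1}):

  H_0: rank C_0 − rank ∂_1 = 9 − 8 = 1, and the invariant factors of ∂_1 are all 1, so H_0 ≅ Z.
  H_1: rank ker ∂_1 − rank ∂_2 = (27 − 8) − 17 = 2, and the invariant factors of ∂_2 are all 1, so H_1 ≅ Z^2.
  H_2: rank ker ∂_2 − rank ∂_3 = (18 − 17) − 0 = 1, and there is no ∂_3, so H_2 ≅ Z.

As a check, the Euler characteristic is 9 − 27 + 18 = 0, which agrees with 1 − 2 + 1 = 0.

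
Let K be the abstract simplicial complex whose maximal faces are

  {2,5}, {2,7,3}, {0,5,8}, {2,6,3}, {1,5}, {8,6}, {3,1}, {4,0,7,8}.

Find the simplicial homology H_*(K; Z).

K has 9 vertices, 17 edges, 7 triangles, 1 3-simplex.
rank ∂_0 = 0, rank ∂_1 = 8 ⇒ b_0 = 9 − 0 − 8 = 1; all invariant factors of ∂_1 are 1 so no torsion. So H_0 ≅ Z.
rank ∂_1 = 8, rank ∂_2 = 6 ⇒ b_1 = 17 − 8 − 6 = 3; all invariant factors of ∂_2 are 1 so no torsion. So H_1 ≅ Z^3.
rank ∂_2 = 6, rank ∂_3 = 1 ⇒ b_2 = 7 − 6 − 1 = 0; all invariant factors of ∂_3 are 1 so no torsion. So H_2 ≅ 0.
rank ∂_3 = 1, rank ∂_4 = 0 ⇒ b_3 = 1 − 1 − 0 = 0. So H_3 ≅ 0.

H_0 ≅ Z,  H_1 ≅ Z^3,  H_2 = 0,  H_3 = 0.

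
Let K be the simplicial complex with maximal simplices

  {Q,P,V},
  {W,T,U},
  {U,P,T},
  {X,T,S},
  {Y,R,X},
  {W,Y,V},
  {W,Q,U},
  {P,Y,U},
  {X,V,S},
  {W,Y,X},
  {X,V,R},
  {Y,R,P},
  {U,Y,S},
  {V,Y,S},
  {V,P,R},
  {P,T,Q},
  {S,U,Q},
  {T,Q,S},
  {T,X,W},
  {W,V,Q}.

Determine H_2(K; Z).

Take the total order P < Q < R < S < T < U < V < W < X < Y on the vertex set. Then K (dimension 2) consists of the simplices:

  0-simplices (10): P, Q, R, S, T, U, V, W, X, Y
  1-simplices (30): PQ, PR, PT, PU, PV, PY, QS, QT, QU, QV, QW, RV, RX, RY, ST, SU, SV, SX, SY, TU, TW, TX, UW, UY, VW, VX, VY, WX, WY, XY
  2-simplices (20): PQT, PQV, PRV, PRY, PTU, PUY, QST, QSU, QUW, QVW, RVX, RXY, STX, SUY, SVX, SVY, TUW, TWX, VWY, WXY

Hence C_0 ≅ Z^10, C_1 ≅ Z^30, C_2 ≅ Z^20.

Boundary ∂_1: C_1 → C_0 sends each edge [p,q] (with p < q) to q − p. For instance
  ∂VW = W − V.
As a 10×30 matrix over Z this has rank 9, with invariant factors (1,1,1,1,1,1,1,1,1).

∂_2: C_2 → C_1 sends each 2-simplex [p,q,r] to [q,r] − [p,r] + [p,q]. For instance
  ∂PQV = QV − PV + PQ,
  ∂QSU = SU − QU + QS.
The 30×20 boundary matrix has rank 20 and Smith normal form diag(1,1,1,1,1,1,1,1,1,1,1,1,1,1,1,1,1,1,1,2).

Now H_k = ker ∂_k / im ∂_{k+1}, so:

  H_2: rank ker ∂_2 − rank ∂_3 = (20 − 20) − 0 = 0, and there is no ∂_3, so H_2 ≅ 0.

(K is a triangulation of the Klein bottle.)

H_2 = 0.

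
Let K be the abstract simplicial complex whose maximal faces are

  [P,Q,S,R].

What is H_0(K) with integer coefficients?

Order the vertices as P < Q < R < S. Listing each simplex with vertices in this order, K has dimension 3 with simplices:

  0-simplices (4): P, Q, R, S
  1-simplices (6): PQ, PR, PS, QR, QS, RS
  2-simplices (4): PQR, PQS, PRS, QRS
  3-simplices (1): PQRS

so the chain groups are C_0 ≅ Z^4, C_1 ≅ Z^6, C_2 ≅ Z^4, C_3 ≅ Z^1.

∂_1: C_1 → C_0 maps an edge to its endpoints' difference, ∂[p,q] = q − p. For instance
  ∂RS = S − R.
As a 4×6 matrix over Z this has rank 3, with invariant factors (1,1,1).

The boundary map ∂_2: C_2 → C_1 acts by ∂[p,q,r] = [q,r] − [p,r] + [p,q]. For instance
  ∂PQR = QR − PR + PQ,
  ∂QRS = RS − QS + QR.
The 6×4 boundary matrix has rank 3 and Smith normal form diag(1,1,1).

Boundary ∂_3: C_3 → C_2 sends each 3-simplex σ to the alternating sum Σ_i (−1)^i (σ with its i-th vertex removed). For instance
  ∂PQRS = QRS − PRS + PQS − PQR.
The resulting 4×1 matrix has rank 1, and its Smith normal form has invariant factors (1).

Now H_k = ker ∂_k / im ∂_{k+1}, so:

  H_0: rank C_0 − rank ∂_1 = 4 − 3 = 1, and the invariant factors of ∂_1 are all 1, so H_0 ≅ Z.

H_0 ≅ Z.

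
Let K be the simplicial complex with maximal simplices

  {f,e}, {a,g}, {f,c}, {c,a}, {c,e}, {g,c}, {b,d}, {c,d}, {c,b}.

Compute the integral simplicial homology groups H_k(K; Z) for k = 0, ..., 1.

Order the vertices as a < b < c < d < e < f < g. Listing each simplex with vertices in this order, K has dimension 1 with simplices:

  0-simplices (7): a, b, c, d, e, f, g
  1-simplices (9): ac, ag, bc, bd, cd, ce, cf, cg, ef

giving chain groups C_0 ≅ Z^7, C_1 ≅ Z^9.

The boundary map ∂_1: C_1 → C_0 is given by ∂[p,q] = [q] − [p]. For instance
  ∂bc = c − b.
As a 7×9 matrix over Z this has rank 6, with invariant factors (1,1,1,1,1,1).

From H_k ≅ ker(∂_k) / im(∂_{k+1}) we obtain:

  H_0: rank C_0 − rank ∂_1 = 7 − 6 = 1, and the invariant factors of ∂_1 are all 1, so H_0 ≅ Z.
  H_1: rank ker ∂_1 − rank ∂_2 = (9 − 6) − 0 = 3, and there is no ∂_2, so H_1 ≅ Z^3.

H_0 ≅ Z,  H_1 ≅ Z^3.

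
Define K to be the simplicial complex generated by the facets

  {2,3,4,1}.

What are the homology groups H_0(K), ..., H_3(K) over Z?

H_0 = Z,  H_1 = 0,  H_2 = 0,  H_3 = 0.

Fix the vertex order 1 < 2 < 3 < 4 and write every simplex with vertices in increasing order. Then dim K = 3 and the simplices of K are:

  0-simplices (4): [1], [2], [3], [4]
  1-simplices (6): [1,2], [1,3], [1,4], [2,3], [2,4], [3,4]
  2-simplices (4): [1,2,3], [1,2,4], [1,3,4], [2,3,4]
  3-simplices (1): [1,2,3,4]

giving chain groups C_0 ≅ Z^4, C_1 ≅ Z^6, C_2 ≅ Z^4, C_3 ≅ Z^1.

∂_1: C_1 → C_0 sends each edge [p,q] (with p < q) to q − p. For instance
  ∂[1,4] = [4] − [1].
As a 4×6 matrix over Z this has rank 3, with invariant factors (1,1,1).

Boundary ∂_2: C_2 → C_1 acts by ∂[p,q,r] = [q,r] − [p,r] + [p,q]. For instance
  ∂[1,2,3] = [2,3] − [1,3] + [1,2],
  ∂[1,3,4] = [3,4] − [1,4] + [1,3].
The resulting 6×4 matrix has rank 3, and its Smith normal form has invariant factors (1,1,1).

The boundary map ∂_3: C_3 → C_2 sends each 3-simplex σ to the alternating sum Σ_i (−1)^i (σ with its i-th vertex removed). For instance
  ∂[1,2,3,4] = [2,3,4] − [1,3,4] + [1,2,4] − [1,2,3].
As a 4×1 matrix over Z this has rank 1, with invariant factors (1).

Computing H_k = (kernel of ∂_k) / (image of ∂_{k+1}):

  H_0: rank C_0 − rank ∂_1 = 4 − 3 = 1, and the invariant factors of ∂_1 are all 1, so H_0 = Z.
  H_1: rank ker ∂_1 − rank ∂_2 = (6 − 3) − 3 = 0, and the invariant factors of ∂_2 are all 1, so H_1 = 0.
  H_2: rank ker ∂_2 − rank ∂_3 = (4 − 3) − 1 = 0, and the invariant factors of ∂_3 are all 1, so H_2 = 0.
  H_3: rank ker ∂_3 − rank ∂_4 = (1 − 1) − 0 = 0, and there is no ∂_4, so H_3 = 0.

(K is a triangulation of the 3-simplex.)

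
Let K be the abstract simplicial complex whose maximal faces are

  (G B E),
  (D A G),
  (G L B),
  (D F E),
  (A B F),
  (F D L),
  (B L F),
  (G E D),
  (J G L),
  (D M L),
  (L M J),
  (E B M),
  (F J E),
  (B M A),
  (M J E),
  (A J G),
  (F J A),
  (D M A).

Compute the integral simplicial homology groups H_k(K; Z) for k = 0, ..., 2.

H_0 = Z,  H_1 = Z^2,  H_2 = Z.

Order the vertices as A < B < D < E < F < G < J < L < M. Listing each simplex with vertices in this order, K has dimension 2 with simplices:

  0-simplices (9): A, B, D, E, F, G, J, L, M
  1-simplices (27): AB, AD, AF, AG, AJ, AM, BE, BF, BG, BL, BM, DE, DF, DG, DL, DM, EF, EG, EJ, EM, FJ, FL, GJ, GL, JL, JM, LM
  2-simplices (18): ABF, ABM, ADG, ADM, AFJ, AGJ, BEG, BEM, BFL, BGL, DEF, DEG, DFL, DLM, EFJ, EJM, GJL, JLM

Hence C_0 ≅ Z^9, C_1 ≅ Z^27, C_2 ≅ Z^18.

The boundary map ∂_1: C_1 → C_0 is given by ∂[p,q] = [q] − [p]. For instance
  ∂DE = E − D.
This gives a 9×27 integer matrix of rank 8; reducing to Smith normal form yields diagonal entries (1,1,1,1,1,1,1,1).

∂_2: C_2 → C_1 sends each 2-simplex [p,q,r] to [q,r] − [p,r] + [p,q]. For instance
  ∂AFJ = FJ − AJ + AF,
  ∂BEG = EG − BG + BE.
The 27×18 boundary matrix has rank 17 and Smith normal form diag(1,1,1,1,1,1,1,1,1,1,1,1,1,1,1,1,1).

From H_k ≅ ker(∂_k) / im(∂_{k+1}) we obtain:

  H_0: rank C_0 − rank ∂_1 = 9 − 8 = 1, and the invariant factors of ∂_1 are all 1, so H_0 ≅ Z.
  H_1: rank ker ∂_1 − rank ∂_2 = (27 − 8) − 17 = 2, and the invariant factors of ∂_2 are all 1, so H_1 ≅ Z^2.
  H_2: rank ker ∂_2 − rank ∂_3 = (18 − 17) − 0 = 1, and there is no ∂_3, so H_2 ≅ Z.

As a check, the Euler characteristic is 9 − 27 + 18 = 0, which agrees with 1 − 2 + 1 = 0.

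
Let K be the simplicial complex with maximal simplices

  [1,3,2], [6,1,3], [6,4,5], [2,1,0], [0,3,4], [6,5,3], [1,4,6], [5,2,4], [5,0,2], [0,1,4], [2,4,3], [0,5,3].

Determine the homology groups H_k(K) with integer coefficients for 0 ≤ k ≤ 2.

K has 7 vertices, 18 edges, 12 triangles.
rank ∂_0 = 0, rank ∂_1 = 6 ⇒ b_0 = 7 − 0 − 6 = 1; all invariant factors of ∂_1 are 1 so no torsion. So H_0 = Z.
rank ∂_1 = 6, rank ∂_2 = 12 ⇒ b_1 = 18 − 6 − 12 = 0; ∂_2 has invariant factor(s) [2] giving torsion. So H_1 = Z/2Z.
rank ∂_2 = 12, rank ∂_3 = 0 ⇒ b_2 = 12 − 12 − 0 = 0. So H_2 = 0.

H_0 ≅ Z,  H_1 ≅ Z/2Z,  H_2 = 0.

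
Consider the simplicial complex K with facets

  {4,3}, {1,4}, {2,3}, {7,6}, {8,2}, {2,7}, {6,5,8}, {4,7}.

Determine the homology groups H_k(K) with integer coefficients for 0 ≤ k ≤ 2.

Order the vertices as 1 < 2 < 3 < 4 < 5 < 6 < 7 < 8. Listing each simplex with vertices in this order, K has dimension 2 with simplices:

  0-simplices (8): [1], [2], [3], [4], [5], [6], [7], [8]
  1-simplices (10): [1,4], [2,3], [2,7], [2,8], [3,4], [4,7], [5,6], [5,8], [6,7], [6,8]
  2-simplices (1): [5,6,8]

so the chain groups are C_0 ≅ Z^8, C_1 ≅ Z^10, C_2 ≅ Z^1.

Boundary ∂_1: C_1 → C_0 is given by ∂[p,q] = [q] − [p]. For instance
  ∂[5,8] = [8] − [5].
The 8×10 boundary matrix has rank 7 and Smith normal form diag(1,1,1,1,1,1,1).

The boundary map ∂_2: C_2 → C_1 acts by ∂[p,q,r] = [q,r] − [p,r] + [p,q]. For instance
  ∂[5,6,8] = [6,8] − [5,8] + [5,6].
As a 10×1 matrix over Z this has rank 1, with invariant factors (1).

From H_k ≅ ker(∂_k) / im(∂_{k+1}) we obtain:

  H_0: rank C_0 − rank ∂_1 = 8 − 7 = 1, and the invariant factors of ∂_1 are all 1, so H_0 ≅ Z.
  H_1: rank ker ∂_1 − rank ∂_2 = (10 − 7) − 1 = 2, and the invariant factors of ∂_2 are all 1, so H_1 ≅ Z^2.
  H_2: rank ker ∂_2 − rank ∂_3 = (1 − 1) − 0 = 0, and there is no ∂_3, so H_2 ≅ 0.

H_0 ≅ Z,  H_1 ≅ Z^2,  H_2 = 0.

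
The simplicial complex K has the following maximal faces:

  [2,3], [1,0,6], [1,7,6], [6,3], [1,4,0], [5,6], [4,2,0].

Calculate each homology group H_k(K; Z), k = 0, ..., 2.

H_0 = Z,  H_1 = Z,  H_2 = 0.

Order the vertices as 0 < 1 < 2 < 3 < 4 < 5 < 6 < 7. Listing each simplex with vertices in this order, K has dimension 2 with simplices:

  0-simplices (8): [0], [1], [2], [3], [4], [5], [6], [7]
  1-simplices (12): [0,1], [0,2], [0,4], [0,6], [1,4], [1,6], [1,7], [2,3], [2,4], [3,6], [5,6], [6,7]
  2-simplices (4): [0,1,4], [0,1,6], [0,2,4], [1,6,7]

so the chain groups are C_0 ≅ Z^8, C_1 ≅ Z^12, C_2 ≅ Z^4.

The boundary map ∂_1: C_1 → C_0 is given by ∂[p,q] = [q] − [p]. For instance
  ∂[1,6] = [6] − [1].
This gives a 8×12 integer matrix of rank 7; reducing to Smith normal form yields diagonal entries (1,1,1,1,1,1,1).

The boundary map ∂_2: C_2 → C_1 sends each 2-simplex [p,q,r] to [q,r] − [p,r] + [p,q]. For instance
  ∂[1,6,7] = [6,7] − [1,7] + [1,6],
  ∂[0,1,6] = [1,6] − [0,6] + [0,1].
The resulting 12×4 matrix has rank 4, and its Smith normal form has invariant factors (1,1,1,1).

Reading off H_k = ker ∂_k / im ∂_{k+1}:

  H_0: rank C_0 − rank ∂_1 = 8 − 7 = 1, and the invariant factors of ∂_1 are all 1, so H_0 ≅ Z.
  H_1: rank ker ∂_1 − rank ∂_2 = (12 − 7) − 4 = 1, and the invariant factors of ∂_2 are all 1, so H_1 ≅ Z.
  H_2: rank ker ∂_2 − rank ∂_3 = (4 − 4) − 0 = 0, and there is no ∂_3, so H_2 ≅ 0.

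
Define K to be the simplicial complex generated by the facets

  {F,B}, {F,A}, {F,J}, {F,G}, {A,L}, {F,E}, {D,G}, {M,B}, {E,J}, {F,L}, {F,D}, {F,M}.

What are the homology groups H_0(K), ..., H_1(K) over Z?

Take the total order A < B < D < E < F < G < J < L < M on the vertex set. Then K (dimension 1) consists of the simplices:

  0-simplices (9): A, B, D, E, F, G, J, L, M
  1-simplices (12): AF, AL, BF, BM, DF, DG, EF, EJ, FG, FJ, FL, FM

so the chain groups are C_0 ≅ Z^9, C_1 ≅ Z^12.

The boundary map ∂_1: C_1 → C_0 sends each edge [p,q] (with p < q) to q − p.
The resulting 9×12 matrix has rank 8, and its Smith normal form has invariant factors (1,1,1,1,1,1,1,1).

Computing H_k = (kernel of ∂_k) / (image of ∂_{k+1}):

  H_0: rank C_0 − rank ∂_1 = 9 − 8 = 1, and the invariant factors of ∂_1 are all 1, so H_0 ≅ Z.
  H_1: rank ker ∂_1 − rank ∂_2 = (12 − 8) − 0 = 4, and there is no ∂_2, so H_1 ≅ Z^4.

As a check, the Euler characteristic is 9 − 12 = -3, which agrees with 1 − 4 = -3.
(K is a triangulation of a wedge of 4 circles.)

H_0 ≅ Z,  H_1 ≅ Z^4.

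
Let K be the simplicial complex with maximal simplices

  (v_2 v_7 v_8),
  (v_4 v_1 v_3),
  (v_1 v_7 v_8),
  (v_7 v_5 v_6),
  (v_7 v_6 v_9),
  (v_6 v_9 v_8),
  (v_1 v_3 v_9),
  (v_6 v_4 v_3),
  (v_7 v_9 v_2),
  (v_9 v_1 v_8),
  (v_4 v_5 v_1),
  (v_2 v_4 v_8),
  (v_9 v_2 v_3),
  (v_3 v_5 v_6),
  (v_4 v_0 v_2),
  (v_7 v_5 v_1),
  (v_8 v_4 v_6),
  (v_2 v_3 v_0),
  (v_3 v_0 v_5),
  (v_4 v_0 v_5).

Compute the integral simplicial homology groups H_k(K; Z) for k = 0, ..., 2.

H_0 = Z,  H_1 = Z ⊕ Z/2,  H_2 = 0.

K has 10 vertices, 30 edges, 20 triangles.
rank ∂_0 = 0, rank ∂_1 = 9 ⇒ b_0 = 10 − 0 − 9 = 1; all invariant factors of ∂_1 are 1 so no torsion. So H_0 = Z.
rank ∂_1 = 9, rank ∂_2 = 20 ⇒ b_1 = 30 − 9 − 20 = 1; ∂_2 has invariant factor(s) [2] giving torsion. So H_1 = Z ⊕ Z/2.
rank ∂_2 = 20, rank ∂_3 = 0 ⇒ b_2 = 20 − 20 − 0 = 0. So H_2 = 0.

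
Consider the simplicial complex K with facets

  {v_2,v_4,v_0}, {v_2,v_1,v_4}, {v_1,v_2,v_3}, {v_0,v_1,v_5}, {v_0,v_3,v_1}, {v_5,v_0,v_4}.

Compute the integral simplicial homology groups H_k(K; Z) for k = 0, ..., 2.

H_0 = Z,  H_1 = Z,  H_2 = 0.

We work with the vertex ordering v_0 < v_1 < v_2 < v_3 < v_4 < v_5. The simplices of K, each written with vertices in increasing order, are:

  0-simplices (6): [v_0], [v_1], [v_2], [v_3], [v_4], [v_5]
  1-simplices (12): [v_0,v_1], [v_0,v_2], [v_0,v_3], [v_0,v_4], [v_0,v_5], [v_1,v_2], [v_1,v_3], [v_1,v_4], [v_1,v_5], [v_2,v_3], [v_2,v_4], [v_4,v_5]
  2-simplices (6): [v_0,v_1,v_3], [v_0,v_1,v_5], [v_0,v_2,v_4], [v_0,v_4,v_5], [v_1,v_2,v_3], [v_1,v_2,v_4]

so the chain groups are C_0 ≅ Z^6, C_1 ≅ Z^12, C_2 ≅ Z^6.

The boundary map ∂_1: C_1 → C_0 sends each edge [p,q] (with p < q) to q − p.
This gives a 6×12 integer matrix of rank 5; reducing to Smith normal form yields diagonal entries (1,1,1,1,1).

The boundary map ∂_2: C_2 → C_1 sends each 2-simplex [p,q,r] to [q,r] − [p,r] + [p,q]. For instance
  ∂[v_1,v_2,v_4] = [v_2,v_4] − [v_1,v_4] + [v_1,v_2],
  ∂[v_0,v_1,v_5] = [v_1,v_5] − [v_0,v_5] + [v_0,v_1].
The resulting 12×6 matrix has rank 6, and its Smith normal form has invariant factors (1,1,1,1,1,1).

Reading off H_k = ker ∂_k / im ∂_{k+1}:

  H_0: rank C_0 − rank ∂_1 = 6 − 5 = 1, and the invariant factors of ∂_1 are all 1, so H_0 = Z.
  H_1: rank ker ∂_1 − rank ∂_2 = (12 − 5) − 6 = 1, and the invariant factors of ∂_2 are all 1, so H_1 = Z.
  H_2: rank ker ∂_2 − rank ∂_3 = (6 − 6) − 0 = 0, and there is no ∂_3, so H_2 = 0.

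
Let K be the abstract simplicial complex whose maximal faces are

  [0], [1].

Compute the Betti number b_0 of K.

b_0 = 2.

We work with the vertex ordering 0 < 1. The simplices of K, each written with vertices in increasing order, are:

  0-simplices (2): [0], [1]

giving chain groups C_0 ≅ Z^2.

From H_k ≅ ker(∂_k) / im(∂_{k+1}) we obtain:

  H_0: rank C_0 − rank ∂_1 = 2 − 0 = 2, and there is no ∂_1, so H_0 ≅ Z^2.

(K is a triangulation of a set of 2 points.)

Hence the Betti numbers are b_0 = 2.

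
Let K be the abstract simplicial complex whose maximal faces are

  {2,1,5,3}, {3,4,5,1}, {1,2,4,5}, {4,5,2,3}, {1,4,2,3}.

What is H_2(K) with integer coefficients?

H_2 ≅ 0.

K has 5 vertices, 10 edges, 10 triangles, 5 3-simplices.
rank ∂_2 = 6, rank ∂_3 = 4 ⇒ b_2 = 10 − 6 − 4 = 0; all invariant factors of ∂_3 are 1 so no torsion. So H_2 = 0.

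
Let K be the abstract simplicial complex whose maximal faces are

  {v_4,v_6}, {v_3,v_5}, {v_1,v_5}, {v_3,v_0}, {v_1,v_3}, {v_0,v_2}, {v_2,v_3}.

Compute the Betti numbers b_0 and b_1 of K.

b_0 = 2, b_1 = 2.

Fix the vertex order v_0 < v_1 < v_2 < v_3 < v_4 < v_5 < v_6 and write every simplex with vertices in increasing order. Then dim K = 1 and the simplices of K are:

  0-simplices (7): [v_0], [v_1], [v_2], [v_3], [v_4], [v_5], [v_6]
  1-simplices (7): [v_0,v_2], [v_0,v_3], [v_1,v_3], [v_1,v_5], [v_2,v_3], [v_3,v_5], [v_4,v_6]

so the chain groups are C_0 ≅ Z^7, C_1 ≅ Z^7.

The boundary map ∂_1: C_1 → C_0 is given by ∂[p,q] = [q] − [p]. For instance
  ∂[v_1,v_3] = [v_3] − [v_1].
The resulting 7×7 matrix has rank 5, and its Smith normal form has invariant factors (1,1,1,1,1).

Computing H_k = (kernel of ∂_k) / (image of ∂_{k+1}):

  H_0: rank C_0 − rank ∂_1 = 7 − 5 = 2, and the invariant factors of ∂_1 are all 1, so H_0 ≅ Z^2.
  H_1: rank ker ∂_1 − rank ∂_2 = (7 − 5) − 0 = 2, and there is no ∂_2, so H_1 ≅ Z^2.

As a check, the Euler characteristic is 7 − 7 = 0, which agrees with 2 − 2 = 0.

Hence the Betti numbers are b_0 = 2, b_1 = 2.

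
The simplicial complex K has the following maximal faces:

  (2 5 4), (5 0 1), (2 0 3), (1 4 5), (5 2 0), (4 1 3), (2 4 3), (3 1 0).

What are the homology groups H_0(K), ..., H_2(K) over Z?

H_0 = Z,  H_1 = 0,  H_2 = Z.

K has 6 vertices, 12 edges, 8 triangles.
rank ∂_0 = 0, rank ∂_1 = 5 ⇒ b_0 = 6 − 0 − 5 = 1; all invariant factors of ∂_1 are 1 so no torsion. So H_0 = Z.
rank ∂_1 = 5, rank ∂_2 = 7 ⇒ b_1 = 12 − 5 − 7 = 0; all invariant factors of ∂_2 are 1 so no torsion. So H_1 = 0.
rank ∂_2 = 7, rank ∂_3 = 0 ⇒ b_2 = 8 − 7 − 0 = 1. So H_2 = Z.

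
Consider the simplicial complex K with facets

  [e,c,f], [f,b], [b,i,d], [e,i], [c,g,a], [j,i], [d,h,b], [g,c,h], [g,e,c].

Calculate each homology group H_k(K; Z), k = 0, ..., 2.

Take the total order a < b < c < d < e < f < g < h < i < j on the vertex set. Then K (dimension 2) consists of the simplices:

  0-simplices (10): a, b, c, d, e, f, g, h, i, j
  1-simplices (17): ac, ag, bd, bf, bh, bi, ce, cf, cg, ch, dh, di, ef, eg, ei, gh, ij
  2-simplices (6): acg, bdh, bdi, cef, ceg, cgh

giving chain groups C_0 ≅ Z^10, C_1 ≅ Z^17, C_2 ≅ Z^6.

Boundary ∂_1: C_1 → C_0 sends each edge [p,q] (with p < q) to q − p.
This gives a 10×17 integer matrix of rank 9; reducing to Smith normal form yields diagonal entries (1,1,1,1,1,1,1,1,1).

∂_2: C_2 → C_1 acts by ∂[p,q,r] = [q,r] − [p,r] + [p,q]. For instance
  ∂ceg = eg − cg + ce,
  ∂acg = cg − ag + ac.
The resulting 17×6 matrix has rank 6, and its Smith normal form has invariant factors (1,1,1,1,1,1).

Reading off H_k = ker ∂_k / im ∂_{k+1}:

  H_0: rank C_0 − rank ∂_1 = 10 − 9 = 1, and the invariant factors of ∂_1 are all 1, so H_0 ≅ Z.
  H_1: rank ker ∂_1 − rank ∂_2 = (17 − 9) − 6 = 2, and the invariant factors of ∂_2 are all 1, so H_1 ≅ Z^2.
  H_2: rank ker ∂_2 − rank ∂_3 = (6 − 6) − 0 = 0, and there is no ∂_3, so H_2 ≅ 0.

As a check, the Euler characteristic is 10 − 17 + 6 = -1, which agrees with 1 − 2 + 0 = -1.

H_0 = Z,  H_1 = Z^2,  H_2 = 0.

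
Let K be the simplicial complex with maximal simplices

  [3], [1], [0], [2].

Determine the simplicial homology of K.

Fix the vertex order 0 < 1 < 2 < 3 and write every simplex with vertices in increasing order. Then dim K = 0 and the simplices of K are:

  0-simplices (4): [0], [1], [2], [3]

Hence C_0 ≅ Z^4.

Reading off H_k = ker ∂_k / im ∂_{k+1}:

  H_0: rank C_0 − rank ∂_1 = 4 − 0 = 4, and there is no ∂_1, so H_0 = Z^4.

(K is a triangulation of a set of 4 points.)

H_0 ≅ Z^4.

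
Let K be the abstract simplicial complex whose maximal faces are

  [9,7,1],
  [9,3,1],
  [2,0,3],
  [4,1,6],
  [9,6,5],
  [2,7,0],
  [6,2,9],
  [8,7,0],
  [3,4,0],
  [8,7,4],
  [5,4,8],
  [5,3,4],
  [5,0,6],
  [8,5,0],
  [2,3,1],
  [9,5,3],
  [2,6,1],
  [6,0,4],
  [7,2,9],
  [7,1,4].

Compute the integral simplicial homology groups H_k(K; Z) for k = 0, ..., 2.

Take the total order 0 < 1 < 2 < 3 < 4 < 5 < 6 < 7 < 8 < 9 on the vertex set. Then K (dimension 2) consists of the simplices:

  0-simplices (10): [0], [1], [2], [3], [4], [5], [6], [7], [8], [9]
  1-simplices (30): (30 of them)
  2-simplices (20): (20 of them)

Hence C_0 ≅ Z^10, C_1 ≅ Z^30, C_2 ≅ Z^20.

The boundary map ∂_1: C_1 → C_0 maps an edge to its endpoints' difference, ∂[p,q] = q − p.
As a 10×30 matrix over Z this has rank 9, with invariant factors (1,1,1,1,1,1,1,1,1).

∂_2: C_2 → C_1 sends each 2-simplex [p,q,r] to [q,r] − [p,r] + [p,q]. For instance
  ∂[0,4,6] = [4,6] − [0,6] + [0,4],
  ∂[0,5,6] = [5,6] − [0,6] + [0,5].
This gives a 30×20 integer matrix of rank 20; reducing to Smith normal form yields diagonal entries (1,1,1,1,1,1,1,1,1,1,1,1,1,1,1,1,1,1,1,2).

Reading off H_k = ker ∂_k / im ∂_{k+1}:

  H_0: rank C_0 − rank ∂_1 = 10 − 9 = 1, and the invariant factors of ∂_1 are all 1, so H_0 = Z.
  H_1: rank ker ∂_1 − rank ∂_2 = (30 − 9) − 20 = 1, and ∂_2 has invariant factor 2 > 1, so H_1 = Z ⊕ Z/2.
  H_2: rank ker ∂_2 − rank ∂_3 = (20 − 20) − 0 = 0, and there is no ∂_3, so H_2 = 0.

As a check, the Euler characteristic is 10 − 30 + 20 = 0, which agrees with 1 − 1 + 0 = 0.
(K is a triangulation of the Klein bottle.)

H_0 ≅ Z,  H_1 ≅ Z ⊕ Z/2,  H_2 = 0.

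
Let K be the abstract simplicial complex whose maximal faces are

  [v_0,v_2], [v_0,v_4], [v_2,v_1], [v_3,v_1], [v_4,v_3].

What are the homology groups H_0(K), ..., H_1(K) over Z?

H_0 ≅ Z,  H_1 ≅ Z.

Order the vertices as v_0 < v_1 < v_2 < v_3 < v_4. Listing each simplex with vertices in this order, K has dimension 1 with simplices:

  0-simplices (5): [v_0], [v_1], [v_2], [v_3], [v_4]
  1-simplices (5): [v_0,v_2], [v_0,v_4], [v_1,v_2], [v_1,v_3], [v_3,v_4]

Hence C_0 ≅ Z^5, C_1 ≅ Z^5.

The boundary map ∂_1: C_1 → C_0 maps an edge to its endpoints' difference, ∂[p,q] = q − p. For instance
  ∂[v_1,v_3] = [v_3] − [v_1].
The resulting 5×5 matrix has rank 4, and its Smith normal form has invariant factors (1,1,1,1).

Reading off H_k = ker ∂_k / im ∂_{k+1}:

  H_0: rank C_0 − rank ∂_1 = 5 − 4 = 1, and the invariant factors of ∂_1 are all 1, so H_0 ≅ Z.
  H_1: rank ker ∂_1 − rank ∂_2 = (5 − 4) − 0 = 1, and there is no ∂_2, so H_1 ≅ Z.

As a check, the Euler characteristic is 5 − 5 = 0, which agrees with 1 − 1 = 0.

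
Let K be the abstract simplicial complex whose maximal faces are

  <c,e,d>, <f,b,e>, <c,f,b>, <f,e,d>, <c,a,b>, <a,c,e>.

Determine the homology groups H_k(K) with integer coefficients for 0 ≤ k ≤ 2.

Fix the vertex order a < b < c < d < e < f and write every simplex with vertices in increasing order. Then dim K = 2 and the simplices of K are:

  0-simplices (6): a, b, c, d, e, f
  1-simplices (12): ab, ac, ae, bc, be, bf, cd, ce, cf, de, df, ef
  2-simplices (6): abc, ace, bcf, bef, cde, def

Hence C_0 ≅ Z^6, C_1 ≅ Z^12, C_2 ≅ Z^6.

The boundary map ∂_1: C_1 → C_0 is given by ∂[p,q] = [q] − [p]. For instance
  ∂be = e − b.
The resulting 6×12 matrix has rank 5, and its Smith normal form has invariant factors (1,1,1,1,1).

∂_2: C_2 → C_1 sends each 2-simplex [p,q,r] to [q,r] − [p,r] + [p,q]. For instance
  ∂abc = bc − ac + ab,
  ∂ace = ce − ae + ac.
This gives a 12×6 integer matrix of rank 6; reducing to Smith normal form yields diagonal entries (1,1,1,1,1,1).

Reading off H_k = ker ∂_k / im ∂_{k+1}:

  H_0: rank C_0 − rank ∂_1 = 6 − 5 = 1, and the invariant factors of ∂_1 are all 1, so H_0 = Z.
  H_1: rank ker ∂_1 − rank ∂_2 = (12 − 5) − 6 = 1, and the invariant factors of ∂_2 are all 1, so H_1 = Z.
  H_2: rank ker ∂_2 − rank ∂_3 = (6 − 6) − 0 = 0, and there is no ∂_3, so H_2 = 0.

As a check, the Euler characteristic is 6 − 12 + 6 = 0, which agrees with 1 − 1 + 0 = 0.

H_0 ≅ Z,  H_1 ≅ Z,  H_2 = 0.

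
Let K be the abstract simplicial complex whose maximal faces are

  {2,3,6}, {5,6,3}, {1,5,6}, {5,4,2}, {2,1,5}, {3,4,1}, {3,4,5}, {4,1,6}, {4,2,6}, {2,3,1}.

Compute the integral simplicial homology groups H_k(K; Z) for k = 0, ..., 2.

H_0 ≅ Z,  H_1 ≅ Z/2,  H_2 = 0.

Take the total order 1 < 2 < 3 < 4 < 5 < 6 on the vertex set. Then K (dimension 2) consists of the simplices:

  0-simplices (6): [1], [2], [3], [4], [5], [6]
  1-simplices (15): [1,2], [1,3], [1,4], [1,5], [1,6], [2,3], [2,4], [2,5], [2,6], [3,4], [3,5], [3,6], [4,5], [4,6], [5,6]
  2-simplices (10): [1,2,3], [1,2,5], [1,3,4], [1,4,6], [1,5,6], [2,3,6], [2,4,5], [2,4,6], [3,4,5], [3,5,6]

Hence C_0 ≅ Z^6, C_1 ≅ Z^15, C_2 ≅ Z^10.

The boundary map ∂_1: C_1 → C_0 sends each edge [p,q] (with p < q) to q − p.
This gives a 6×15 integer matrix of rank 5; reducing to Smith normal form yields diagonal entries (1,1,1,1,1).

∂_2: C_2 → C_1 maps a triangle to the signed sum of its edges. For instance
  ∂[2,3,6] = [3,6] − [2,6] + [2,3],
  ∂[1,5,6] = [5,6] − [1,6] + [1,5].
As a 15×10 matrix over Z this has rank 10, with invariant factors (1,1,1,1,1,1,1,1,1,2).

Reading off H_k = ker ∂_k / im ∂_{k+1}:

  H_0: rank C_0 − rank ∂_1 = 6 − 5 = 1, and the invariant factors of ∂_1 are all 1, so H_0 = Z.
  H_1: rank ker ∂_1 − rank ∂_2 = (15 − 5) − 10 = 0, and ∂_2 has invariant factor 2 > 1, so H_1 = Z/2.
  H_2: rank ker ∂_2 − rank ∂_3 = (10 − 10) − 0 = 0, and there is no ∂_3, so H_2 = 0.

As a check, the Euler characteristic is 6 − 15 + 10 = 1, which agrees with 1 − 0 + 0 = 1.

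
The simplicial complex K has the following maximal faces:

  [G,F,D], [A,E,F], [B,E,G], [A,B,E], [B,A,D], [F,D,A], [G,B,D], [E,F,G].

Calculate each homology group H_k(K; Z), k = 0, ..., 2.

We work with the vertex ordering A < B < D < E < F < G. The simplices of K, each written with vertices in increasing order, are:

  0-simplices (6): A, B, D, E, F, G
  1-simplices (12): AB, AD, AE, AF, BD, BE, BG, DF, DG, EF, EG, FG
  2-simplices (8): ABD, ABE, ADF, AEF, BDG, BEG, DFG, EFG

giving chain groups C_0 ≅ Z^6, C_1 ≅ Z^12, C_2 ≅ Z^8.

∂_1: C_1 → C_0 maps an edge to its endpoints' difference, ∂[p,q] = q − p.
The 6×12 boundary matrix has rank 5 and Smith normal form diag(1,1,1,1,1).

The boundary map ∂_2: C_2 → C_1 acts by ∂[p,q,r] = [q,r] − [p,r] + [p,q]. For instance
  ∂AEF = EF − AF + AE,
  ∂ABE = BE − AE + AB.
This gives a 12×8 integer matrix of rank 7; reducing to Smith normal form yields diagonal entries (1,1,1,1,1,1,1).

From H_k ≅ ker(∂_k) / im(∂_{k+1}) we obtain:

  H_0: rank C_0 − rank ∂_1 = 6 − 5 = 1, and the invariant factors of ∂_1 are all 1, so H_0 ≅ Z.
  H_1: rank ker ∂_1 − rank ∂_2 = (12 − 5) − 7 = 0, and the invariant factors of ∂_2 are all 1, so H_1 ≅ 0.
  H_2: rank ker ∂_2 − rank ∂_3 = (8 − 7) − 0 = 1, and there is no ∂_3, so H_2 ≅ Z.

H_0 = Z,  H_1 = 0,  H_2 = Z.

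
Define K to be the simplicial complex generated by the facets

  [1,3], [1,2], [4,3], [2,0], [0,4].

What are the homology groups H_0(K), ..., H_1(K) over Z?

Take the total order 0 < 1 < 2 < 3 < 4 on the vertex set. Then K (dimension 1) consists of the simplices:

  0-simplices (5): [0], [1], [2], [3], [4]
  1-simplices (5): [0,2], [0,4], [1,2], [1,3], [3,4]

Hence C_0 ≅ Z^5, C_1 ≅ Z^5.

Boundary ∂_1: C_1 → C_0 is given by ∂[p,q] = [q] − [p]. For instance
  ∂[0,2] = [2] − [0].
As a 5×5 matrix over Z this has rank 4, with invariant factors (1,1,1,1).

Reading off H_k = ker ∂_k / im ∂_{k+1}:

  H_0: rank C_0 − rank ∂_1 = 5 − 4 = 1, and the invariant factors of ∂_1 are all 1, so H_0 ≅ Z.
  H_1: rank ker ∂_1 − rank ∂_2 = (5 − 4) − 0 = 1, and there is no ∂_2, so H_1 ≅ Z.

H_0 = Z,  H_1 = Z.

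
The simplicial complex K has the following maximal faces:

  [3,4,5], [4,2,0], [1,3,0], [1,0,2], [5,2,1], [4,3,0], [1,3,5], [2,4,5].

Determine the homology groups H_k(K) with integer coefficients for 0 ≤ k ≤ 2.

We work with the vertex ordering 0 < 1 < 2 < 3 < 4 < 5. The simplices of K, each written with vertices in increasing order, are:

  0-simplices (6): [0], [1], [2], [3], [4], [5]
  1-simplices (12): [0,1], [0,2], [0,3], [0,4], [1,2], [1,3], [1,5], [2,4], [2,5], [3,4], [3,5], [4,5]
  2-simplices (8): [0,1,2], [0,1,3], [0,2,4], [0,3,4], [1,2,5], [1,3,5], [2,4,5], [3,4,5]

so the chain groups are C_0 ≅ Z^6, C_1 ≅ Z^12, C_2 ≅ Z^8.

The boundary map ∂_1: C_1 → C_0 is given by ∂[p,q] = [q] − [p]. For instance
  ∂[0,3] = [3] − [0].
The resulting 6×12 matrix has rank 5, and its Smith normal form has invariant factors (1,1,1,1,1).

∂_2: C_2 → C_1 acts by ∂[p,q,r] = [q,r] − [p,r] + [p,q]. For instance
  ∂[0,3,4] = [3,4] − [0,4] + [0,3],
  ∂[1,2,5] = [2,5] − [1,5] + [1,2].
The resulting 12×8 matrix has rank 7, and its Smith normal form has invariant factors (1,1,1,1,1,1,1).

From H_k ≅ ker(∂_k) / im(∂_{k+1}) we obtain:

  H_0: rank C_0 − rank ∂_1 = 6 − 5 = 1, and the invariant factors of ∂_1 are all 1, so H_0 ≅ Z.
  H_1: rank ker ∂_1 − rank ∂_2 = (12 − 5) − 7 = 0, and the invariant factors of ∂_2 are all 1, so H_1 ≅ 0.
  H_2: rank ker ∂_2 − rank ∂_3 = (8 − 7) − 0 = 1, and there is no ∂_3, so H_2 ≅ Z.

(K is a triangulation of the 2-sphere S^2.)

H_0 = Z,  H_1 = 0,  H_2 = Z.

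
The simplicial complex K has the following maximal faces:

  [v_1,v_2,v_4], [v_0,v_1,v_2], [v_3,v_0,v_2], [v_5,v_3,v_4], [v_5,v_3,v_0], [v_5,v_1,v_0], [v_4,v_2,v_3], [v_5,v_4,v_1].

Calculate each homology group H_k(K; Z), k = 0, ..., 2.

H_0 ≅ Z,  H_1 = 0,  H_2 ≅ Z.

We work with the vertex ordering v_0 < v_1 < v_2 < v_3 < v_4 < v_5. The simplices of K, each written with vertices in increasing order, are:

  0-simplices (6): [v_0], [v_1], [v_2], [v_3], [v_4], [v_5]
  1-simplices (12): [v_0,v_1], [v_0,v_2], [v_0,v_3], [v_0,v_5], [v_1,v_2], [v_1,v_4], [v_1,v_5], [v_2,v_3], [v_2,v_4], [v_3,v_4], [v_3,v_5], [v_4,v_5]
  2-simplices (8): [v_0,v_1,v_2], [v_0,v_1,v_5], [v_0,v_2,v_3], [v_0,v_3,v_5], [v_1,v_2,v_4], [v_1,v_4,v_5], [v_2,v_3,v_4], [v_3,v_4,v_5]

Hence C_0 ≅ Z^6, C_1 ≅ Z^12, C_2 ≅ Z^8.

Boundary ∂_1: C_1 → C_0 sends each edge [p,q] (with p < q) to q − p. For instance
  ∂[v_1,v_2] = [v_2] − [v_1].
The 6×12 boundary matrix has rank 5 and Smith normal form diag(1,1,1,1,1).

Boundary ∂_2: C_2 → C_1 sends each 2-simplex [p,q,r] to [q,r] − [p,r] + [p,q]. For instance
  ∂[v_2,v_3,v_4] = [v_3,v_4] − [v_2,v_4] + [v_2,v_3],
  ∂[v_0,v_1,v_2] = [v_1,v_2] − [v_0,v_2] + [v_0,v_1].
The 12×8 boundary matrix has rank 7 and Smith normal form diag(1,1,1,1,1,1,1).

Reading off H_k = ker ∂_k / im ∂_{k+1}:

  H_0: rank C_0 − rank ∂_1 = 6 − 5 = 1, and the invariant factors of ∂_1 are all 1, so H_0 = Z.
  H_1: rank ker ∂_1 − rank ∂_2 = (12 − 5) − 7 = 0, and the invariant factors of ∂_2 are all 1, so H_1 = 0.
  H_2: rank ker ∂_2 − rank ∂_3 = (8 − 7) − 0 = 1, and there is no ∂_3, so H_2 = Z.

As a check, the Euler characteristic is 6 − 12 + 8 = 2, which agrees with 1 − 0 + 1 = 2.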